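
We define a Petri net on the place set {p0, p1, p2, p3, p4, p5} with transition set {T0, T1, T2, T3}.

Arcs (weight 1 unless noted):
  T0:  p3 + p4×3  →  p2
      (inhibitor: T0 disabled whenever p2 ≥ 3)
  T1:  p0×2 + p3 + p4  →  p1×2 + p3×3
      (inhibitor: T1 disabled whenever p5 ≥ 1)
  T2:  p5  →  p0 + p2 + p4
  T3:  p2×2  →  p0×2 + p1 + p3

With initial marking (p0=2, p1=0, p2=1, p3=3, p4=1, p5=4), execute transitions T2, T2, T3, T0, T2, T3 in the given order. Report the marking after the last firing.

step 1: fire T2:  (p0=2, p1=0, p2=1, p3=3, p4=1, p5=4) → (p0=3, p1=0, p2=2, p3=3, p4=2, p5=3)
step 2: fire T2:  (p0=3, p1=0, p2=2, p3=3, p4=2, p5=3) → (p0=4, p1=0, p2=3, p3=3, p4=3, p5=2)
step 3: fire T3:  (p0=4, p1=0, p2=3, p3=3, p4=3, p5=2) → (p0=6, p1=1, p2=1, p3=4, p4=3, p5=2)
step 4: fire T0:  (p0=6, p1=1, p2=1, p3=4, p4=3, p5=2) → (p0=6, p1=1, p2=2, p3=3, p4=0, p5=2)
step 5: fire T2:  (p0=6, p1=1, p2=2, p3=3, p4=0, p5=2) → (p0=7, p1=1, p2=3, p3=3, p4=1, p5=1)
step 6: fire T3:  (p0=7, p1=1, p2=3, p3=3, p4=1, p5=1) → (p0=9, p1=2, p2=1, p3=4, p4=1, p5=1)

(p0=9, p1=2, p2=1, p3=4, p4=1, p5=1)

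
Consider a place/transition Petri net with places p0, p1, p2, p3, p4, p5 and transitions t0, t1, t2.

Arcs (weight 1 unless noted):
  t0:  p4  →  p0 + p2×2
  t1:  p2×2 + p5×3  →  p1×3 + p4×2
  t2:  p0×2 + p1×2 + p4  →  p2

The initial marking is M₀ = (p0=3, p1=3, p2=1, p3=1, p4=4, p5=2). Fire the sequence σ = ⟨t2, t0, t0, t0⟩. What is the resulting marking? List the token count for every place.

(p0=4, p1=1, p2=8, p3=1, p4=0, p5=2)

step 1: fire t2:  (p0=3, p1=3, p2=1, p3=1, p4=4, p5=2) → (p0=1, p1=1, p2=2, p3=1, p4=3, p5=2)
step 2: fire t0:  (p0=1, p1=1, p2=2, p3=1, p4=3, p5=2) → (p0=2, p1=1, p2=4, p3=1, p4=2, p5=2)
step 3: fire t0:  (p0=2, p1=1, p2=4, p3=1, p4=2, p5=2) → (p0=3, p1=1, p2=6, p3=1, p4=1, p5=2)
step 4: fire t0:  (p0=3, p1=1, p2=6, p3=1, p4=1, p5=2) → (p0=4, p1=1, p2=8, p3=1, p4=0, p5=2)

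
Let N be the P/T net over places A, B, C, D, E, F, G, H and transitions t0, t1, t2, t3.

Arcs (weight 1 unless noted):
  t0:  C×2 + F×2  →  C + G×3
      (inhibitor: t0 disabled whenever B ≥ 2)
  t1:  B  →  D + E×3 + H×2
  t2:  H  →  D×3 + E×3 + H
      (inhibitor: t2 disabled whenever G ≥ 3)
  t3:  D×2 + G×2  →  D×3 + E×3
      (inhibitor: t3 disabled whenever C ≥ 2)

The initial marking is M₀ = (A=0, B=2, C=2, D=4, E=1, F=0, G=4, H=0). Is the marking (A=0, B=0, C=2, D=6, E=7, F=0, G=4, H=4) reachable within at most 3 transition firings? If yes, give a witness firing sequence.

YES — reachable via ⟨t1, t1⟩ (2 firings)

step 1: fire t1:  (A=0, B=2, C=2, D=4, E=1, F=0, G=4, H=0) → (A=0, B=1, C=2, D=5, E=4, F=0, G=4, H=2)
step 2: fire t1:  (A=0, B=1, C=2, D=5, E=4, F=0, G=4, H=2) → (A=0, B=0, C=2, D=6, E=7, F=0, G=4, H=4)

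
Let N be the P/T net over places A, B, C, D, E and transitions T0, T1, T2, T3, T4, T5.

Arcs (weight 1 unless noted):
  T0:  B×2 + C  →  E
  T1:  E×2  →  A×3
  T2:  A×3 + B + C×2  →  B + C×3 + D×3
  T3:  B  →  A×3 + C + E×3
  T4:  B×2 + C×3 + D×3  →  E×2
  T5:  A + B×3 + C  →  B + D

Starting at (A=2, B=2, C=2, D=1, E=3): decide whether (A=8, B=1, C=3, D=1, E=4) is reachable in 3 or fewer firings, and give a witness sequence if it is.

step 1: fire T1:  (A=2, B=2, C=2, D=1, E=3) → (A=5, B=2, C=2, D=1, E=1)
step 2: fire T3:  (A=5, B=2, C=2, D=1, E=1) → (A=8, B=1, C=3, D=1, E=4)

YES — reachable via ⟨T1, T3⟩ (2 firings)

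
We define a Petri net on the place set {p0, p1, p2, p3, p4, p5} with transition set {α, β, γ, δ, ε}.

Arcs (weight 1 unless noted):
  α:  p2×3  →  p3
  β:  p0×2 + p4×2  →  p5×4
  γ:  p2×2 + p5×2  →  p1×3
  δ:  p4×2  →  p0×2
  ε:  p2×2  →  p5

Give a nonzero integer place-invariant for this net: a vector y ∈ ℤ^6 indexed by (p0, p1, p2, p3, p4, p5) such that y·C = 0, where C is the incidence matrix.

y = (p0:2, p1:2, p2:1, p3:3, p4:2, p5:2)

Incidence matrix C (rows=places, cols=transitions):
        α    β    γ    δ    ε
   p0   0   -2    0    2    0
   p1   0    0    3    0    0
   p2  -3    0   -2    0   -2
   p3   1    0    0    0    0
   p4   0   -2    0   -2    0
   p5   0    4   -2    0    1

Candidate y = [2, 2, 1, 3, 2, 2]; check y·C column-wise:
  col α: 2·0 + 2·0 + 1·-3 + 3·1 + 2·0 + 2·0 = 0
  col β: 2·-2 + 2·0 + 1·0 + 3·0 + 2·-2 + 2·4 = 0
  col γ: 2·0 + 2·3 + 1·-2 + 3·0 + 2·0 + 2·-2 = 0
  col δ: 2·2 + 2·0 + 1·0 + 3·0 + 2·-2 + 2·0 = 0
  col ε: 2·0 + 2·0 + 1·-2 + 3·0 + 2·0 + 2·1 = 0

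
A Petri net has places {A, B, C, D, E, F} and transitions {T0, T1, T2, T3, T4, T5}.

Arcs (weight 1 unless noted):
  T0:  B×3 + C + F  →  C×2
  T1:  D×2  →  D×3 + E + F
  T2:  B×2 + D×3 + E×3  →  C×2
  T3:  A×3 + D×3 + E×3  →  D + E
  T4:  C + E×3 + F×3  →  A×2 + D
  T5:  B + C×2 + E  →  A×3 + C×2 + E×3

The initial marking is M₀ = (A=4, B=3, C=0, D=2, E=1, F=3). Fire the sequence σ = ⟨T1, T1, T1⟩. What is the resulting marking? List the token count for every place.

step 1: fire T1:  (A=4, B=3, C=0, D=2, E=1, F=3) → (A=4, B=3, C=0, D=3, E=2, F=4)
step 2: fire T1:  (A=4, B=3, C=0, D=3, E=2, F=4) → (A=4, B=3, C=0, D=4, E=3, F=5)
step 3: fire T1:  (A=4, B=3, C=0, D=4, E=3, F=5) → (A=4, B=3, C=0, D=5, E=4, F=6)

(A=4, B=3, C=0, D=5, E=4, F=6)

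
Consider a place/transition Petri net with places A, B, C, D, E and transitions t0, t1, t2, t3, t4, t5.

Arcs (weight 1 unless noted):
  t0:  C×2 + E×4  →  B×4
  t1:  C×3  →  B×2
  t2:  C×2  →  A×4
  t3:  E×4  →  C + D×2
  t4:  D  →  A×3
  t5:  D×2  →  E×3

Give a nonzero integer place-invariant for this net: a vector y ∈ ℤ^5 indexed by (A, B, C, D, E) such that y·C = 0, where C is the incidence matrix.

Incidence matrix C (rows=places, cols=transitions):
       t0   t1   t2   t3   t4   t5
    A   0    0    4    0    3    0
    B   4    2    0    0    0    0
    C  -2   -3   -2    1    0    0
    D   0    0    0    2   -1   -2
    E  -4    0    0   -4    0    3

Candidate y = [1, 3, 2, 3, 2]; check y·C column-wise:
  col t0: 1·0 + 3·4 + 2·-2 + 3·0 + 2·-4 = 0
  col t1: 1·0 + 3·2 + 2·-3 + 3·0 + 2·0 = 0
  col t2: 1·4 + 3·0 + 2·-2 + 3·0 + 2·0 = 0
  col t3: 1·0 + 3·0 + 2·1 + 3·2 + 2·-4 = 0
  col t4: 1·3 + 3·0 + 2·0 + 3·-1 + 2·0 = 0
  col t5: 1·0 + 3·0 + 2·0 + 3·-2 + 2·3 = 0

y = (A:1, B:3, C:2, D:3, E:2)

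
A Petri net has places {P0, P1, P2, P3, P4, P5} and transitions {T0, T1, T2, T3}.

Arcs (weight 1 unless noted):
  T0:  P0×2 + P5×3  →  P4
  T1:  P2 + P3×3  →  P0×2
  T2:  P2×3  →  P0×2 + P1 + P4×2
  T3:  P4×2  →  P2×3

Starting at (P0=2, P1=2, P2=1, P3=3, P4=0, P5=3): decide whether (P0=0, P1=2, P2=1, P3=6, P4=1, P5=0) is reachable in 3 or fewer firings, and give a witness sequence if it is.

NO — not reachable within 3 firings

depth 0: 1 marking
depth 1: 3 markings reached so far
depth 2: 4 markings reached so far
depth 3: 4 markings reached so far
(frontier empty at depth 3; search complete)
target is not among the 4 markings reachable within 3 steps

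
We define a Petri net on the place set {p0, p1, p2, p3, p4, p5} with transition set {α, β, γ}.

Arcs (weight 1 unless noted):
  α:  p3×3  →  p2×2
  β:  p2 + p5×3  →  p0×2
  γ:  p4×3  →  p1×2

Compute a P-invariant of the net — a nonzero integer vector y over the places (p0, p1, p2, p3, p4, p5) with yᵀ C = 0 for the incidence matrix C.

Incidence matrix C (rows=places, cols=transitions):
        α    β    γ
   p0   0    2    0
   p1   0    0    2
   p2   2   -1    0
   p3  -3    0    0
   p4   0    0   -3
   p5   0   -3    0

Candidate y = [3, 0, 6, 4, 0, 0]; check y·C column-wise:
  col α: 3·0 + 6·2 + 4·-3 = 0
  col β: 3·2 + 6·-1 + 4·0 + 0·-3 = 0
  col γ: 3·0 + 0·2 + 6·0 + 4·0 + 0·-3 = 0

y = (p0:3, p1:0, p2:6, p3:4, p4:0, p5:0)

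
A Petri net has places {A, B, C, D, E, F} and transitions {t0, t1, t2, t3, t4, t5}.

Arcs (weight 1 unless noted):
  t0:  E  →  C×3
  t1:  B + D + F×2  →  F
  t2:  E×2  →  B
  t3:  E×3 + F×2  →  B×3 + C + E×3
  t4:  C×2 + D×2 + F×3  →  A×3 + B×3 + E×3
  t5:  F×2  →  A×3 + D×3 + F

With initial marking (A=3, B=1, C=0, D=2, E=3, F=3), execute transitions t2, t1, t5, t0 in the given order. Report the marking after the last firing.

step 1: fire t2:  (A=3, B=1, C=0, D=2, E=3, F=3) → (A=3, B=2, C=0, D=2, E=1, F=3)
step 2: fire t1:  (A=3, B=2, C=0, D=2, E=1, F=3) → (A=3, B=1, C=0, D=1, E=1, F=2)
step 3: fire t5:  (A=3, B=1, C=0, D=1, E=1, F=2) → (A=6, B=1, C=0, D=4, E=1, F=1)
step 4: fire t0:  (A=6, B=1, C=0, D=4, E=1, F=1) → (A=6, B=1, C=3, D=4, E=0, F=1)

(A=6, B=1, C=3, D=4, E=0, F=1)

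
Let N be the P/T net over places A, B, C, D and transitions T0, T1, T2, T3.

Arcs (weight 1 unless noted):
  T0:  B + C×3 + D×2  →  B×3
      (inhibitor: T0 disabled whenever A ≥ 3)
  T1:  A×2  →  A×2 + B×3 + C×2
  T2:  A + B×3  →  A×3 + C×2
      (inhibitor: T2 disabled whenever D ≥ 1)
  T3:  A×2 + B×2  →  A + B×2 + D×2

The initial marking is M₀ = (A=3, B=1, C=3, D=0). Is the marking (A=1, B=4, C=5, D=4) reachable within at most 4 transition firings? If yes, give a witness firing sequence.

YES — reachable via ⟨T1, T3, T3⟩ (3 firings)

step 1: fire T1:  (A=3, B=1, C=3, D=0) → (A=3, B=4, C=5, D=0)
step 2: fire T3:  (A=3, B=4, C=5, D=0) → (A=2, B=4, C=5, D=2)
step 3: fire T3:  (A=2, B=4, C=5, D=2) → (A=1, B=4, C=5, D=4)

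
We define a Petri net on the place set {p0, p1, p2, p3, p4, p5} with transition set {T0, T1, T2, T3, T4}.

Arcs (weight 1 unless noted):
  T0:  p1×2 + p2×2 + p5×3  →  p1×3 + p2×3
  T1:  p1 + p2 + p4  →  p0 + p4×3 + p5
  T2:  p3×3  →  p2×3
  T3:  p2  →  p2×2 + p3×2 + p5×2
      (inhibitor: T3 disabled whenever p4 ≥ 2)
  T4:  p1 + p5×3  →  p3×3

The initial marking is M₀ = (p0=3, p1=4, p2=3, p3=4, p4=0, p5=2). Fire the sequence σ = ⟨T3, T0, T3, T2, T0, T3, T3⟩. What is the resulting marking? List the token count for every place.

step 1: fire T3:  (p0=3, p1=4, p2=3, p3=4, p4=0, p5=2) → (p0=3, p1=4, p2=4, p3=6, p4=0, p5=4)
step 2: fire T0:  (p0=3, p1=4, p2=4, p3=6, p4=0, p5=4) → (p0=3, p1=5, p2=5, p3=6, p4=0, p5=1)
step 3: fire T3:  (p0=3, p1=5, p2=5, p3=6, p4=0, p5=1) → (p0=3, p1=5, p2=6, p3=8, p4=0, p5=3)
step 4: fire T2:  (p0=3, p1=5, p2=6, p3=8, p4=0, p5=3) → (p0=3, p1=5, p2=9, p3=5, p4=0, p5=3)
step 5: fire T0:  (p0=3, p1=5, p2=9, p3=5, p4=0, p5=3) → (p0=3, p1=6, p2=10, p3=5, p4=0, p5=0)
step 6: fire T3:  (p0=3, p1=6, p2=10, p3=5, p4=0, p5=0) → (p0=3, p1=6, p2=11, p3=7, p4=0, p5=2)
step 7: fire T3:  (p0=3, p1=6, p2=11, p3=7, p4=0, p5=2) → (p0=3, p1=6, p2=12, p3=9, p4=0, p5=4)

(p0=3, p1=6, p2=12, p3=9, p4=0, p5=4)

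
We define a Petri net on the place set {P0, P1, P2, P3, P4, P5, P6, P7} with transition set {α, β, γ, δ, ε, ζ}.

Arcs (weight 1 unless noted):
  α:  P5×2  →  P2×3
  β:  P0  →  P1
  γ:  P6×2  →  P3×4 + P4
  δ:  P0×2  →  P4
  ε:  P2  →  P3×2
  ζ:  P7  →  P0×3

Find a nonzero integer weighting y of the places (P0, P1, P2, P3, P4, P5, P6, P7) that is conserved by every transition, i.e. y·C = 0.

Incidence matrix C (rows=places, cols=transitions):
        α    β    γ    δ    ε    ζ
   P0   0   -1    0   -2    0    3
   P1   0    1    0    0    0    0
   P2   3    0    0    0   -1    0
   P3   0    0    4    0    2    0
   P4   0    0    1    1    0    0
   P5  -2    0    0    0    0    0
   P6   0    0   -2    0    0    0
   P7   0    0    0    0    0   -1

Candidate y = [0, 0, 2, 1, 0, 3, 2, 0]; check y·C column-wise:
  col α: 2·3 + 1·0 + 3·-2 + 2·0 = 0
  col β: 0·-1 + 0·1 + 2·0 + 1·0 + 3·0 + 2·0 = 0
  col γ: 2·0 + 1·4 + 0·1 + 3·0 + 2·-2 = 0
  col δ: 0·-2 + 2·0 + 1·0 + 0·1 + 3·0 + 2·0 = 0
  col ε: 2·-1 + 1·2 + 3·0 + 2·0 = 0
  col ζ: 0·3 + 2·0 + 1·0 + 3·0 + 2·0 + 0·-1 = 0

y = (P0:0, P1:0, P2:2, P3:1, P4:0, P5:3, P6:2, P7:0)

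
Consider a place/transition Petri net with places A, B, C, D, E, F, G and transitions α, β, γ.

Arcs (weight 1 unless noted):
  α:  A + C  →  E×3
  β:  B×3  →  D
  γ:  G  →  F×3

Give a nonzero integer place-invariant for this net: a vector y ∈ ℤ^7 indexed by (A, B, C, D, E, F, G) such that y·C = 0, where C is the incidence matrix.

y = (A:1, B:0, C:-1, D:0, E:0, F:0, G:0)

Incidence matrix C (rows=places, cols=transitions):
        α    β    γ
    A  -1    0    0
    B   0   -3    0
    C  -1    0    0
    D   0    1    0
    E   3    0    0
    F   0    0    3
    G   0    0   -1

Candidate y = [1, 0, -1, 0, 0, 0, 0]; check y·C column-wise:
  col α: 1·-1 + -1·-1 + 0·3 = 0
  col β: 1·0 + 0·-3 + -1·0 + 0·1 = 0
  col γ: 1·0 + -1·0 + 0·3 + 0·-1 = 0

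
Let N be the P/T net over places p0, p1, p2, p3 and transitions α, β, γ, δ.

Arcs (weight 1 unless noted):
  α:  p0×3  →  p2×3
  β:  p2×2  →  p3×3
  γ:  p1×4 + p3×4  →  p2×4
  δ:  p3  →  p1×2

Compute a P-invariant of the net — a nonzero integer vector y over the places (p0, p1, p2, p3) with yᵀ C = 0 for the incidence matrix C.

y = (p0:3, p1:1, p2:3, p3:2)

Incidence matrix C (rows=places, cols=transitions):
        α    β    γ    δ
   p0  -3    0    0    0
   p1   0    0   -4    2
   p2   3   -2    4    0
   p3   0    3   -4   -1

Candidate y = [3, 1, 3, 2]; check y·C column-wise:
  col α: 3·-3 + 1·0 + 3·3 + 2·0 = 0
  col β: 3·0 + 1·0 + 3·-2 + 2·3 = 0
  col γ: 3·0 + 1·-4 + 3·4 + 2·-4 = 0
  col δ: 3·0 + 1·2 + 3·0 + 2·-1 = 0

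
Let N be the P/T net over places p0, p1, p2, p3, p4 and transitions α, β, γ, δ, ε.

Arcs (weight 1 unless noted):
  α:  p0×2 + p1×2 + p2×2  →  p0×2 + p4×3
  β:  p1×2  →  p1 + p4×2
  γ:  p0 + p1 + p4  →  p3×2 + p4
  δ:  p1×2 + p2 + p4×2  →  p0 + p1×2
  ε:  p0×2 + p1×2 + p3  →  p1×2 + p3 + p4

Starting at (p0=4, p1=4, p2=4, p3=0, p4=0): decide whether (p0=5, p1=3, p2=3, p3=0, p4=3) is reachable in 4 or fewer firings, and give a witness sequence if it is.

NO — not reachable within 4 firings

depth 0: 1 marking
depth 1: 3 markings reached so far
depth 2: 10 markings reached so far
depth 3: 21 markings reached so far
depth 4: 33 markings reached so far
target is not among the 33 markings reachable within 4 steps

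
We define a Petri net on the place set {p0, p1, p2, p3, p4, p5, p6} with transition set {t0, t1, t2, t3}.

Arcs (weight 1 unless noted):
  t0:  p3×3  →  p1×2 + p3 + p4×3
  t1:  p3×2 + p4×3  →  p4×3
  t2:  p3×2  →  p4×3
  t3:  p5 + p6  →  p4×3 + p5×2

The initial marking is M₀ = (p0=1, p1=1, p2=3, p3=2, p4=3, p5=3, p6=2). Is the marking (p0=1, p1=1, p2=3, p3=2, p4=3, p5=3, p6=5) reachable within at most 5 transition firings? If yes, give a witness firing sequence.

NO — not reachable within 5 firings

depth 0: 1 marking
depth 1: 4 markings reached so far
depth 2: 7 markings reached so far
depth 3: 9 markings reached so far
depth 4: 9 markings reached so far
(frontier empty at depth 4; search complete)
target is not among the 9 markings reachable within 5 steps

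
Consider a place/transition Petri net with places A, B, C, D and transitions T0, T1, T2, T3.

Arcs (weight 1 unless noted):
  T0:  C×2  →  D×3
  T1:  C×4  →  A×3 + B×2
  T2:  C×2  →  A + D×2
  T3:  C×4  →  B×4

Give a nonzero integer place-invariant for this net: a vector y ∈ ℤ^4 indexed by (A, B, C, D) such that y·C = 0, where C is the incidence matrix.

y = (A:2, B:3, C:3, D:2)

Incidence matrix C (rows=places, cols=transitions):
       T0   T1   T2   T3
    A   0    3    1    0
    B   0    2    0    4
    C  -2   -4   -2   -4
    D   3    0    2    0

Candidate y = [2, 3, 3, 2]; check y·C column-wise:
  col T0: 2·0 + 3·0 + 3·-2 + 2·3 = 0
  col T1: 2·3 + 3·2 + 3·-4 + 2·0 = 0
  col T2: 2·1 + 3·0 + 3·-2 + 2·2 = 0
  col T3: 2·0 + 3·4 + 3·-4 + 2·0 = 0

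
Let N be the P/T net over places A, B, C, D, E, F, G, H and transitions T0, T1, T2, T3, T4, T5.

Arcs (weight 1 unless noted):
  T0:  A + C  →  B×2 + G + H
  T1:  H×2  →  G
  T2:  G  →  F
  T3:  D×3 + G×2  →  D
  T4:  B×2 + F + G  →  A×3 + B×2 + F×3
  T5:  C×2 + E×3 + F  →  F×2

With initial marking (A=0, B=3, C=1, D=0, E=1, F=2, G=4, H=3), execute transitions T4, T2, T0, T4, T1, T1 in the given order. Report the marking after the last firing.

(A=5, B=5, C=0, D=0, E=1, F=7, G=4, H=0)

step 1: fire T4:  (A=0, B=3, C=1, D=0, E=1, F=2, G=4, H=3) → (A=3, B=3, C=1, D=0, E=1, F=4, G=3, H=3)
step 2: fire T2:  (A=3, B=3, C=1, D=0, E=1, F=4, G=3, H=3) → (A=3, B=3, C=1, D=0, E=1, F=5, G=2, H=3)
step 3: fire T0:  (A=3, B=3, C=1, D=0, E=1, F=5, G=2, H=3) → (A=2, B=5, C=0, D=0, E=1, F=5, G=3, H=4)
step 4: fire T4:  (A=2, B=5, C=0, D=0, E=1, F=5, G=3, H=4) → (A=5, B=5, C=0, D=0, E=1, F=7, G=2, H=4)
step 5: fire T1:  (A=5, B=5, C=0, D=0, E=1, F=7, G=2, H=4) → (A=5, B=5, C=0, D=0, E=1, F=7, G=3, H=2)
step 6: fire T1:  (A=5, B=5, C=0, D=0, E=1, F=7, G=3, H=2) → (A=5, B=5, C=0, D=0, E=1, F=7, G=4, H=0)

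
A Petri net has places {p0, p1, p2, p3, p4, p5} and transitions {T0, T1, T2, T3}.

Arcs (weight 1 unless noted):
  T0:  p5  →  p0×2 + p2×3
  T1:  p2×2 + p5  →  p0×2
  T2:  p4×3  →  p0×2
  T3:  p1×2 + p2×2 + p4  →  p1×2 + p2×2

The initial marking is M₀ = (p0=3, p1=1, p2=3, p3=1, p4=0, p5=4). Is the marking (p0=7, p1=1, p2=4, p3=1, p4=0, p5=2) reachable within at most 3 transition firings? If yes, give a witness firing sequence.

step 1: fire T0:  (p0=3, p1=1, p2=3, p3=1, p4=0, p5=4) → (p0=5, p1=1, p2=6, p3=1, p4=0, p5=3)
step 2: fire T1:  (p0=5, p1=1, p2=6, p3=1, p4=0, p5=3) → (p0=7, p1=1, p2=4, p3=1, p4=0, p5=2)

YES — reachable via ⟨T0, T1⟩ (2 firings)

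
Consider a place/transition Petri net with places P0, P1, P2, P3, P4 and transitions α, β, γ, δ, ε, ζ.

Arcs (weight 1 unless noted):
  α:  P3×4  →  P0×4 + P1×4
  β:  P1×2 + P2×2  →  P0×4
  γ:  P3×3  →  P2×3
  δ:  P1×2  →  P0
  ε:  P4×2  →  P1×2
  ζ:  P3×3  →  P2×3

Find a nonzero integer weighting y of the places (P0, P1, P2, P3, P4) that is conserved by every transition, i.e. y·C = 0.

y = (P0:2, P1:1, P2:3, P3:3, P4:1)

Incidence matrix C (rows=places, cols=transitions):
        α    β    γ    δ    ε    ζ
   P0   4    4    0    1    0    0
   P1   4   -2    0   -2    2    0
   P2   0   -2    3    0    0    3
   P3  -4    0   -3    0    0   -3
   P4   0    0    0    0   -2    0

Candidate y = [2, 1, 3, 3, 1]; check y·C column-wise:
  col α: 2·4 + 1·4 + 3·0 + 3·-4 + 1·0 = 0
  col β: 2·4 + 1·-2 + 3·-2 + 3·0 + 1·0 = 0
  col γ: 2·0 + 1·0 + 3·3 + 3·-3 + 1·0 = 0
  col δ: 2·1 + 1·-2 + 3·0 + 3·0 + 1·0 = 0
  col ε: 2·0 + 1·2 + 3·0 + 3·0 + 1·-2 = 0
  col ζ: 2·0 + 1·0 + 3·3 + 3·-3 + 1·0 = 0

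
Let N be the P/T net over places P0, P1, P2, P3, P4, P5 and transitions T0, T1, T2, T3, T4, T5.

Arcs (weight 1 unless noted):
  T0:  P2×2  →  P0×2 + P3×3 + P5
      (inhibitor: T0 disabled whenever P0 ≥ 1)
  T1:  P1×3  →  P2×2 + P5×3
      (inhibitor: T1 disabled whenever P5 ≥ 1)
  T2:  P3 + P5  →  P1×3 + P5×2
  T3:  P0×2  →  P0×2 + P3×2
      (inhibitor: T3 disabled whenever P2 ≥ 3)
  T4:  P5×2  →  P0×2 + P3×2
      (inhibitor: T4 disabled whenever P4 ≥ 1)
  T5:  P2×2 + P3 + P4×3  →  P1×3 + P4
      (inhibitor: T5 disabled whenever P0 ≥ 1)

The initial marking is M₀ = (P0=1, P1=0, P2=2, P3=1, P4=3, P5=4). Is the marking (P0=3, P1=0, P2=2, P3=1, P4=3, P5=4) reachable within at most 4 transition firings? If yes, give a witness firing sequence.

depth 0: 1 marking
depth 1: 2 markings reached so far
depth 2: 2 markings reached so far
(frontier empty at depth 2; search complete)
target is not among the 2 markings reachable within 4 steps

NO — not reachable within 4 firings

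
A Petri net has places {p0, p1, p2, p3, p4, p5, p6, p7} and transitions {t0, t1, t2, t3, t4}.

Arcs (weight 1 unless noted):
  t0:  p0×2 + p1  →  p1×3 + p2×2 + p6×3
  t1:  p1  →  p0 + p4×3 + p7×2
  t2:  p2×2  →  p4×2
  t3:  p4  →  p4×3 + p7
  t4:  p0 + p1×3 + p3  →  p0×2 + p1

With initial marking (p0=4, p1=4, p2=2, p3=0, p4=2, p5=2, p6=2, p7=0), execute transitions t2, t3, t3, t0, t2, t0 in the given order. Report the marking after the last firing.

(p0=0, p1=8, p2=2, p3=0, p4=10, p5=2, p6=8, p7=2)

step 1: fire t2:  (p0=4, p1=4, p2=2, p3=0, p4=2, p5=2, p6=2, p7=0) → (p0=4, p1=4, p2=0, p3=0, p4=4, p5=2, p6=2, p7=0)
step 2: fire t3:  (p0=4, p1=4, p2=0, p3=0, p4=4, p5=2, p6=2, p7=0) → (p0=4, p1=4, p2=0, p3=0, p4=6, p5=2, p6=2, p7=1)
step 3: fire t3:  (p0=4, p1=4, p2=0, p3=0, p4=6, p5=2, p6=2, p7=1) → (p0=4, p1=4, p2=0, p3=0, p4=8, p5=2, p6=2, p7=2)
step 4: fire t0:  (p0=4, p1=4, p2=0, p3=0, p4=8, p5=2, p6=2, p7=2) → (p0=2, p1=6, p2=2, p3=0, p4=8, p5=2, p6=5, p7=2)
step 5: fire t2:  (p0=2, p1=6, p2=2, p3=0, p4=8, p5=2, p6=5, p7=2) → (p0=2, p1=6, p2=0, p3=0, p4=10, p5=2, p6=5, p7=2)
step 6: fire t0:  (p0=2, p1=6, p2=0, p3=0, p4=10, p5=2, p6=5, p7=2) → (p0=0, p1=8, p2=2, p3=0, p4=10, p5=2, p6=8, p7=2)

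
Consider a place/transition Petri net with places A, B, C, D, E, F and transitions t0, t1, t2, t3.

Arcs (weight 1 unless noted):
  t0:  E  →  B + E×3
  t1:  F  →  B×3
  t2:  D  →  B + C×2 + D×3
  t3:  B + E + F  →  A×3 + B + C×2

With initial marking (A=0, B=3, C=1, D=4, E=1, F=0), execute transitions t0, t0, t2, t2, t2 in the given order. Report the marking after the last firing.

step 1: fire t0:  (A=0, B=3, C=1, D=4, E=1, F=0) → (A=0, B=4, C=1, D=4, E=3, F=0)
step 2: fire t0:  (A=0, B=4, C=1, D=4, E=3, F=0) → (A=0, B=5, C=1, D=4, E=5, F=0)
step 3: fire t2:  (A=0, B=5, C=1, D=4, E=5, F=0) → (A=0, B=6, C=3, D=6, E=5, F=0)
step 4: fire t2:  (A=0, B=6, C=3, D=6, E=5, F=0) → (A=0, B=7, C=5, D=8, E=5, F=0)
step 5: fire t2:  (A=0, B=7, C=5, D=8, E=5, F=0) → (A=0, B=8, C=7, D=10, E=5, F=0)

(A=0, B=8, C=7, D=10, E=5, F=0)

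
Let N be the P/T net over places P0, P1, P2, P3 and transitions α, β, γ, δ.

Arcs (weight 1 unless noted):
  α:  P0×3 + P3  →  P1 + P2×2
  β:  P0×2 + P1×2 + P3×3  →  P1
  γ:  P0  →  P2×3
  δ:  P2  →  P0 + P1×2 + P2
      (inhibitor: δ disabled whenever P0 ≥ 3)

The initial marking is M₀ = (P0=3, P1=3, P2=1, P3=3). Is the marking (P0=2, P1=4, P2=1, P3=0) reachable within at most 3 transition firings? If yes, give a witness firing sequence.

YES — reachable via ⟨β, δ⟩ (2 firings)

step 1: fire β:  (P0=3, P1=3, P2=1, P3=3) → (P0=1, P1=2, P2=1, P3=0)
step 2: fire δ:  (P0=1, P1=2, P2=1, P3=0) → (P0=2, P1=4, P2=1, P3=0)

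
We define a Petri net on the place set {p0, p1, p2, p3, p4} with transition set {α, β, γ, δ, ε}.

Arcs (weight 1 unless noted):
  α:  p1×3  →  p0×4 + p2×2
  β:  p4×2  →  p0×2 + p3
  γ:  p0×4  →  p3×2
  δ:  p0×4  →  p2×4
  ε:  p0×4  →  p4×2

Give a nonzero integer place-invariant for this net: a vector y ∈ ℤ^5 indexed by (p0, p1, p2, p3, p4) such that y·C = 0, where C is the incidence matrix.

y = (p0:1, p1:2, p2:1, p3:2, p4:2)

Incidence matrix C (rows=places, cols=transitions):
        α    β    γ    δ    ε
   p0   4    2   -4   -4   -4
   p1  -3    0    0    0    0
   p2   2    0    0    4    0
   p3   0    1    2    0    0
   p4   0   -2    0    0    2

Candidate y = [1, 2, 1, 2, 2]; check y·C column-wise:
  col α: 1·4 + 2·-3 + 1·2 + 2·0 + 2·0 = 0
  col β: 1·2 + 2·0 + 1·0 + 2·1 + 2·-2 = 0
  col γ: 1·-4 + 2·0 + 1·0 + 2·2 + 2·0 = 0
  col δ: 1·-4 + 2·0 + 1·4 + 2·0 + 2·0 = 0
  col ε: 1·-4 + 2·0 + 1·0 + 2·0 + 2·2 = 0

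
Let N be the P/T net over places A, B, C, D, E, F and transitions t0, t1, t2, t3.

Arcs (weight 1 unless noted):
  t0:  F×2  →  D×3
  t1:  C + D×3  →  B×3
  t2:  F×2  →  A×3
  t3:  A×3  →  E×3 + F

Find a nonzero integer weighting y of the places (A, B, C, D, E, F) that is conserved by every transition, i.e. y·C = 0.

y = (A:0, B:1, C:3, D:0, E:0, F:0)

Incidence matrix C (rows=places, cols=transitions):
       t0   t1   t2   t3
    A   0    0    3   -3
    B   0    3    0    0
    C   0   -1    0    0
    D   3   -3    0    0
    E   0    0    0    3
    F  -2    0   -2    1

Candidate y = [0, 1, 3, 0, 0, 0]; check y·C column-wise:
  col t0: 1·0 + 3·0 + 0·3 + 0·-2 = 0
  col t1: 1·3 + 3·-1 + 0·-3 = 0
  col t2: 0·3 + 1·0 + 3·0 + 0·-2 = 0
  col t3: 0·-3 + 1·0 + 3·0 + 0·3 + 0·1 = 0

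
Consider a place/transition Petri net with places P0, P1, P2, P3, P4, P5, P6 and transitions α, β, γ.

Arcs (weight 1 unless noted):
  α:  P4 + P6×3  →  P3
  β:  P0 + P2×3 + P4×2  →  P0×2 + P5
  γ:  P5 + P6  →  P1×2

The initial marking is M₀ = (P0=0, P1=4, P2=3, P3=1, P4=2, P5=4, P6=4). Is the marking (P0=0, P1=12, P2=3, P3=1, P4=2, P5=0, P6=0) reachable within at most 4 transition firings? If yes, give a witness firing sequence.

step 1: fire γ:  (P0=0, P1=4, P2=3, P3=1, P4=2, P5=4, P6=4) → (P0=0, P1=6, P2=3, P3=1, P4=2, P5=3, P6=3)
step 2: fire γ:  (P0=0, P1=6, P2=3, P3=1, P4=2, P5=3, P6=3) → (P0=0, P1=8, P2=3, P3=1, P4=2, P5=2, P6=2)
step 3: fire γ:  (P0=0, P1=8, P2=3, P3=1, P4=2, P5=2, P6=2) → (P0=0, P1=10, P2=3, P3=1, P4=2, P5=1, P6=1)
step 4: fire γ:  (P0=0, P1=10, P2=3, P3=1, P4=2, P5=1, P6=1) → (P0=0, P1=12, P2=3, P3=1, P4=2, P5=0, P6=0)

YES — reachable via ⟨γ, γ, γ, γ⟩ (4 firings)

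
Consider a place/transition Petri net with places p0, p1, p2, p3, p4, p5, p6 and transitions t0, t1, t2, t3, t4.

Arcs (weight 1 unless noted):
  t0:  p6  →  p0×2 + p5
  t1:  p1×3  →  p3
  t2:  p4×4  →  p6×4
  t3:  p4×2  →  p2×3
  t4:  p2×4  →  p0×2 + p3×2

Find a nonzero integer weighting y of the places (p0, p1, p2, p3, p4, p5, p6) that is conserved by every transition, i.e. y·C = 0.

Incidence matrix C (rows=places, cols=transitions):
       t0   t1   t2   t3   t4
   p0   2    0    0    0    2
   p1   0   -3    0    0    0
   p2   0    0    0    3   -4
   p3   0    1    0    0    2
   p4   0    0   -4   -2    0
   p5   1    0    0    0    0
   p6  -1    0    4    0    0

Candidate y = [3, -1, 0, -3, 0, -6, 0]; check y·C column-wise:
  col t0: 3·2 + -1·0 + -3·0 + -6·1 + 0·-1 = 0
  col t1: 3·0 + -1·-3 + -3·1 + -6·0 = 0
  col t2: 3·0 + -1·0 + -3·0 + 0·-4 + -6·0 + 0·4 = 0
  col t3: 3·0 + -1·0 + 0·3 + -3·0 + 0·-2 + -6·0 = 0
  col t4: 3·2 + -1·0 + 0·-4 + -3·2 + -6·0 = 0

y = (p0:3, p1:-1, p2:0, p3:-3, p4:0, p5:-6, p6:0)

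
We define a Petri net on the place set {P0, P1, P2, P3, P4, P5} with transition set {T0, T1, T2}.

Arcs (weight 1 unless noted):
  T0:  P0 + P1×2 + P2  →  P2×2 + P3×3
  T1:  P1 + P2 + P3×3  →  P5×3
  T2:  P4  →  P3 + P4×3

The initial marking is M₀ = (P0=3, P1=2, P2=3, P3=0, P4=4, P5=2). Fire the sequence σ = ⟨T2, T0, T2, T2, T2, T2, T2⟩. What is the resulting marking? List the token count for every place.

step 1: fire T2:  (P0=3, P1=2, P2=3, P3=0, P4=4, P5=2) → (P0=3, P1=2, P2=3, P3=1, P4=6, P5=2)
step 2: fire T0:  (P0=3, P1=2, P2=3, P3=1, P4=6, P5=2) → (P0=2, P1=0, P2=4, P3=4, P4=6, P5=2)
step 3: fire T2:  (P0=2, P1=0, P2=4, P3=4, P4=6, P5=2) → (P0=2, P1=0, P2=4, P3=5, P4=8, P5=2)
step 4: fire T2:  (P0=2, P1=0, P2=4, P3=5, P4=8, P5=2) → (P0=2, P1=0, P2=4, P3=6, P4=10, P5=2)
step 5: fire T2:  (P0=2, P1=0, P2=4, P3=6, P4=10, P5=2) → (P0=2, P1=0, P2=4, P3=7, P4=12, P5=2)
step 6: fire T2:  (P0=2, P1=0, P2=4, P3=7, P4=12, P5=2) → (P0=2, P1=0, P2=4, P3=8, P4=14, P5=2)
step 7: fire T2:  (P0=2, P1=0, P2=4, P3=8, P4=14, P5=2) → (P0=2, P1=0, P2=4, P3=9, P4=16, P5=2)

(P0=2, P1=0, P2=4, P3=9, P4=16, P5=2)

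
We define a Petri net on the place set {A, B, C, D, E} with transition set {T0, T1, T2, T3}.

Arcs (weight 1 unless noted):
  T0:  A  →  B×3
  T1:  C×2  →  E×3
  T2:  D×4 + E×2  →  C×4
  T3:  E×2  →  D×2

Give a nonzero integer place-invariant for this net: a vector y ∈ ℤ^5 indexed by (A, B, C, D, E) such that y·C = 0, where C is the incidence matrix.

Incidence matrix C (rows=places, cols=transitions):
       T0   T1   T2   T3
    A  -1    0    0    0
    B   3    0    0    0
    C   0   -2    4    0
    D   0    0   -4    2
    E   0    3   -2   -2

Candidate y = [3, 1, 0, 0, 0]; check y·C column-wise:
  col T0: 3·-1 + 1·3 = 0
  col T1: 3·0 + 1·0 + 0·-2 + 0·3 = 0
  col T2: 3·0 + 1·0 + 0·4 + 0·-4 + 0·-2 = 0
  col T3: 3·0 + 1·0 + 0·2 + 0·-2 = 0

y = (A:3, B:1, C:0, D:0, E:0)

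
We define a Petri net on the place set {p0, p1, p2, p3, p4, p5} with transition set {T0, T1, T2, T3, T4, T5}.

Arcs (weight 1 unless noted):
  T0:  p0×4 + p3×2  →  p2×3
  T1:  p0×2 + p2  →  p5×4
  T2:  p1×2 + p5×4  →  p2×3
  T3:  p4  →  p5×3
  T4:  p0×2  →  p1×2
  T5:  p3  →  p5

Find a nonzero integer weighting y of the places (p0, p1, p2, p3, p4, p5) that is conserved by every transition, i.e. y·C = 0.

Incidence matrix C (rows=places, cols=transitions):
       T0   T1   T2   T3   T4   T5
   p0  -4   -2    0    0   -2    0
   p1   0    0   -2    0    2    0
   p2   3   -1    3    0    0    0
   p3  -2    0    0    0    0   -1
   p4   0    0    0   -1    0    0
   p5   0    4   -4    3    0    1

Candidate y = [1, 1, 2, 1, 3, 1]; check y·C column-wise:
  col T0: 1·-4 + 1·0 + 2·3 + 1·-2 + 3·0 + 1·0 = 0
  col T1: 1·-2 + 1·0 + 2·-1 + 1·0 + 3·0 + 1·4 = 0
  col T2: 1·0 + 1·-2 + 2·3 + 1·0 + 3·0 + 1·-4 = 0
  col T3: 1·0 + 1·0 + 2·0 + 1·0 + 3·-1 + 1·3 = 0
  col T4: 1·-2 + 1·2 + 2·0 + 1·0 + 3·0 + 1·0 = 0
  col T5: 1·0 + 1·0 + 2·0 + 1·-1 + 3·0 + 1·1 = 0

y = (p0:1, p1:1, p2:2, p3:1, p4:3, p5:1)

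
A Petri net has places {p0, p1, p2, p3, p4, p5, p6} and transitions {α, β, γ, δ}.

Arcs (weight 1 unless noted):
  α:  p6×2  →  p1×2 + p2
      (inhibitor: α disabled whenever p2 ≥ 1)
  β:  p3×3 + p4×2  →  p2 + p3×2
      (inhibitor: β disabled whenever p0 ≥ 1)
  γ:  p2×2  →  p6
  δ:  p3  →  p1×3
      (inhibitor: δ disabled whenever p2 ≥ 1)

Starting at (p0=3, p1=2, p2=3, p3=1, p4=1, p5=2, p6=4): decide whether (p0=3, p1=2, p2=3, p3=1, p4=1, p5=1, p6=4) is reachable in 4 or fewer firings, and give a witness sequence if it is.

depth 0: 1 marking
depth 1: 2 markings reached so far
depth 2: 2 markings reached so far
(frontier empty at depth 2; search complete)
target is not among the 2 markings reachable within 4 steps

NO — not reachable within 4 firings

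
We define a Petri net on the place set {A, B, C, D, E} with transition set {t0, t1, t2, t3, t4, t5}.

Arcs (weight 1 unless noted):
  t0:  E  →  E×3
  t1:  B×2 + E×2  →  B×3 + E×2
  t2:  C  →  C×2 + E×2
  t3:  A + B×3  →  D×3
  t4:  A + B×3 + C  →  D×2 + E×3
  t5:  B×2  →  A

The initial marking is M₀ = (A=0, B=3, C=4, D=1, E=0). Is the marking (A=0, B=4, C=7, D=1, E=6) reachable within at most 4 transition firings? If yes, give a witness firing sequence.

step 1: fire t2:  (A=0, B=3, C=4, D=1, E=0) → (A=0, B=3, C=5, D=1, E=2)
step 2: fire t1:  (A=0, B=3, C=5, D=1, E=2) → (A=0, B=4, C=5, D=1, E=2)
step 3: fire t2:  (A=0, B=4, C=5, D=1, E=2) → (A=0, B=4, C=6, D=1, E=4)
step 4: fire t2:  (A=0, B=4, C=6, D=1, E=4) → (A=0, B=4, C=7, D=1, E=6)

YES — reachable via ⟨t2, t1, t2, t2⟩ (4 firings)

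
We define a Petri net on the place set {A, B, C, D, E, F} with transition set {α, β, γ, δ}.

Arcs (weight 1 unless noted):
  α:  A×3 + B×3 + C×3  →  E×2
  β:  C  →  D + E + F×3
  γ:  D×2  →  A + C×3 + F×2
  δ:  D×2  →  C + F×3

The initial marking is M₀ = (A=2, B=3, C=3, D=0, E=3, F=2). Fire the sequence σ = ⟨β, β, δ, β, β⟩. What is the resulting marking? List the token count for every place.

(A=2, B=3, C=0, D=2, E=7, F=17)

step 1: fire β:  (A=2, B=3, C=3, D=0, E=3, F=2) → (A=2, B=3, C=2, D=1, E=4, F=5)
step 2: fire β:  (A=2, B=3, C=2, D=1, E=4, F=5) → (A=2, B=3, C=1, D=2, E=5, F=8)
step 3: fire δ:  (A=2, B=3, C=1, D=2, E=5, F=8) → (A=2, B=3, C=2, D=0, E=5, F=11)
step 4: fire β:  (A=2, B=3, C=2, D=0, E=5, F=11) → (A=2, B=3, C=1, D=1, E=6, F=14)
step 5: fire β:  (A=2, B=3, C=1, D=1, E=6, F=14) → (A=2, B=3, C=0, D=2, E=7, F=17)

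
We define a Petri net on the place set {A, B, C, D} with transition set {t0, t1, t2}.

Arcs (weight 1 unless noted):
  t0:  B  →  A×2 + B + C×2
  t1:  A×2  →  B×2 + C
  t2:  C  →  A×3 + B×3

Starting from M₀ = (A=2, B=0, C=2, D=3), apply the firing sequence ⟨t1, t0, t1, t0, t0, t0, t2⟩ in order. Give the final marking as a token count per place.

(A=9, B=7, C=11, D=3)

step 1: fire t1:  (A=2, B=0, C=2, D=3) → (A=0, B=2, C=3, D=3)
step 2: fire t0:  (A=0, B=2, C=3, D=3) → (A=2, B=2, C=5, D=3)
step 3: fire t1:  (A=2, B=2, C=5, D=3) → (A=0, B=4, C=6, D=3)
step 4: fire t0:  (A=0, B=4, C=6, D=3) → (A=2, B=4, C=8, D=3)
step 5: fire t0:  (A=2, B=4, C=8, D=3) → (A=4, B=4, C=10, D=3)
step 6: fire t0:  (A=4, B=4, C=10, D=3) → (A=6, B=4, C=12, D=3)
step 7: fire t2:  (A=6, B=4, C=12, D=3) → (A=9, B=7, C=11, D=3)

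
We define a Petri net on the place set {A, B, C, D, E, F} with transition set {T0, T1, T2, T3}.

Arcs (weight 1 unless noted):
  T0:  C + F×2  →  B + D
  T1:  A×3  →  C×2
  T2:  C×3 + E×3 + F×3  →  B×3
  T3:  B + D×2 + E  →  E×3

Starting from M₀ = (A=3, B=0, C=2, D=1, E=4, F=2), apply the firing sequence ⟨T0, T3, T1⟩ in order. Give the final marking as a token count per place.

(A=0, B=0, C=3, D=0, E=6, F=0)

step 1: fire T0:  (A=3, B=0, C=2, D=1, E=4, F=2) → (A=3, B=1, C=1, D=2, E=4, F=0)
step 2: fire T3:  (A=3, B=1, C=1, D=2, E=4, F=0) → (A=3, B=0, C=1, D=0, E=6, F=0)
step 3: fire T1:  (A=3, B=0, C=1, D=0, E=6, F=0) → (A=0, B=0, C=3, D=0, E=6, F=0)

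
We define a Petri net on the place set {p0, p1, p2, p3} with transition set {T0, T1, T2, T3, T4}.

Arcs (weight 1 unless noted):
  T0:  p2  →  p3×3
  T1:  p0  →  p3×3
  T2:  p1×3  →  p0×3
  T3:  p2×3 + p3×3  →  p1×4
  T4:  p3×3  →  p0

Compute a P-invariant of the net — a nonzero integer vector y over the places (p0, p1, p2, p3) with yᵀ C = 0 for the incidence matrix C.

y = (p0:3, p1:3, p2:3, p3:1)

Incidence matrix C (rows=places, cols=transitions):
       T0   T1   T2   T3   T4
   p0   0   -1    3    0    1
   p1   0    0   -3    4    0
   p2  -1    0    0   -3    0
   p3   3    3    0   -3   -3

Candidate y = [3, 3, 3, 1]; check y·C column-wise:
  col T0: 3·0 + 3·0 + 3·-1 + 1·3 = 0
  col T1: 3·-1 + 3·0 + 3·0 + 1·3 = 0
  col T2: 3·3 + 3·-3 + 3·0 + 1·0 = 0
  col T3: 3·0 + 3·4 + 3·-3 + 1·-3 = 0
  col T4: 3·1 + 3·0 + 3·0 + 1·-3 = 0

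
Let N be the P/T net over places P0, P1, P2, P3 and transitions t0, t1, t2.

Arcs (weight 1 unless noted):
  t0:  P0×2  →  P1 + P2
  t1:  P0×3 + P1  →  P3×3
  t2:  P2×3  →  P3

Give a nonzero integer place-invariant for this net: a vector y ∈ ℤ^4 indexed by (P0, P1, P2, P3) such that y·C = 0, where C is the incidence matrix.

y = (P0:2, P1:3, P2:1, P3:3)

Incidence matrix C (rows=places, cols=transitions):
       t0   t1   t2
   P0  -2   -3    0
   P1   1   -1    0
   P2   1    0   -3
   P3   0    3    1

Candidate y = [2, 3, 1, 3]; check y·C column-wise:
  col t0: 2·-2 + 3·1 + 1·1 + 3·0 = 0
  col t1: 2·-3 + 3·-1 + 1·0 + 3·3 = 0
  col t2: 2·0 + 3·0 + 1·-3 + 3·1 = 0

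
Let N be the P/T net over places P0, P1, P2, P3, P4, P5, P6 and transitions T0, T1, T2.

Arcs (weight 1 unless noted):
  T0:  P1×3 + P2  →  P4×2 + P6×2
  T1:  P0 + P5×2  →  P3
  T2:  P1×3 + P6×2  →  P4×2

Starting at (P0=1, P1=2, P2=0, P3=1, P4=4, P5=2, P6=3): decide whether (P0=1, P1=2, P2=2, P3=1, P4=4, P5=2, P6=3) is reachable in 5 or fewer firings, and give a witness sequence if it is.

NO — not reachable within 5 firings

depth 0: 1 marking
depth 1: 2 markings reached so far
depth 2: 2 markings reached so far
(frontier empty at depth 2; search complete)
target is not among the 2 markings reachable within 5 steps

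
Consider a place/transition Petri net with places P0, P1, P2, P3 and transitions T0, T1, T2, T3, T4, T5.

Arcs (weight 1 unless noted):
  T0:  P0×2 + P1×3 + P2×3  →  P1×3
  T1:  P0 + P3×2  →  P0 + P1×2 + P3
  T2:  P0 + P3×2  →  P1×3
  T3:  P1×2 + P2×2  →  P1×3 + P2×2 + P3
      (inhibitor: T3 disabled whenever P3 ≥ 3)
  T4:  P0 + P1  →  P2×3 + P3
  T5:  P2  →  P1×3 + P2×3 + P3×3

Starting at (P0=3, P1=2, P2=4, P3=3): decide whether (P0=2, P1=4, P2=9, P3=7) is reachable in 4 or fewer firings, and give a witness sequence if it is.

YES — reachable via ⟨T4, T5⟩ (2 firings)

step 1: fire T4:  (P0=3, P1=2, P2=4, P3=3) → (P0=2, P1=1, P2=7, P3=4)
step 2: fire T5:  (P0=2, P1=1, P2=7, P3=4) → (P0=2, P1=4, P2=9, P3=7)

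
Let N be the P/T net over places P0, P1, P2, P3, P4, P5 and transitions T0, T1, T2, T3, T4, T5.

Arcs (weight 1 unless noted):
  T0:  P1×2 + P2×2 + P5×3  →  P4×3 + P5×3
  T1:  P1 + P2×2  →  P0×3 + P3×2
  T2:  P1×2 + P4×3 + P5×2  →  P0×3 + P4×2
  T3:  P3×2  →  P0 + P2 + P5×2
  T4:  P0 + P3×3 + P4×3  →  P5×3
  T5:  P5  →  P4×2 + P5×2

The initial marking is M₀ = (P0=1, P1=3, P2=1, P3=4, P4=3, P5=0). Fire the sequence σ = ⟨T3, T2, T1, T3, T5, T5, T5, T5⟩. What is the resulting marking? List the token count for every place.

step 1: fire T3:  (P0=1, P1=3, P2=1, P3=4, P4=3, P5=0) → (P0=2, P1=3, P2=2, P3=2, P4=3, P5=2)
step 2: fire T2:  (P0=2, P1=3, P2=2, P3=2, P4=3, P5=2) → (P0=5, P1=1, P2=2, P3=2, P4=2, P5=0)
step 3: fire T1:  (P0=5, P1=1, P2=2, P3=2, P4=2, P5=0) → (P0=8, P1=0, P2=0, P3=4, P4=2, P5=0)
step 4: fire T3:  (P0=8, P1=0, P2=0, P3=4, P4=2, P5=0) → (P0=9, P1=0, P2=1, P3=2, P4=2, P5=2)
step 5: fire T5:  (P0=9, P1=0, P2=1, P3=2, P4=2, P5=2) → (P0=9, P1=0, P2=1, P3=2, P4=4, P5=3)
step 6: fire T5:  (P0=9, P1=0, P2=1, P3=2, P4=4, P5=3) → (P0=9, P1=0, P2=1, P3=2, P4=6, P5=4)
step 7: fire T5:  (P0=9, P1=0, P2=1, P3=2, P4=6, P5=4) → (P0=9, P1=0, P2=1, P3=2, P4=8, P5=5)
step 8: fire T5:  (P0=9, P1=0, P2=1, P3=2, P4=8, P5=5) → (P0=9, P1=0, P2=1, P3=2, P4=10, P5=6)

(P0=9, P1=0, P2=1, P3=2, P4=10, P5=6)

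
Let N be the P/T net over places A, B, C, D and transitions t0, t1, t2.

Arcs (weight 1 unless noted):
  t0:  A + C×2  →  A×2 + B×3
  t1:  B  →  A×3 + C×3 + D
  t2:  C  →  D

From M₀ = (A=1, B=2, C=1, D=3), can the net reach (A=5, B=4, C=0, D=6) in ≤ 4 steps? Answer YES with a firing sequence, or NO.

YES — reachable via ⟨t1, t0, t2, t2⟩ (4 firings)

step 1: fire t1:  (A=1, B=2, C=1, D=3) → (A=4, B=1, C=4, D=4)
step 2: fire t0:  (A=4, B=1, C=4, D=4) → (A=5, B=4, C=2, D=4)
step 3: fire t2:  (A=5, B=4, C=2, D=4) → (A=5, B=4, C=1, D=5)
step 4: fire t2:  (A=5, B=4, C=1, D=5) → (A=5, B=4, C=0, D=6)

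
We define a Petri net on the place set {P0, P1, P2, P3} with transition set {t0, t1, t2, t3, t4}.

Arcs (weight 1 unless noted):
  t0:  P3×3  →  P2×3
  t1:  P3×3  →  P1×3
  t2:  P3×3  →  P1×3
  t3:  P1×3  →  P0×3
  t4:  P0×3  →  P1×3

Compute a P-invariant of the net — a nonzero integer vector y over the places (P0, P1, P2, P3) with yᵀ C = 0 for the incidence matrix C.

Incidence matrix C (rows=places, cols=transitions):
       t0   t1   t2   t3   t4
   P0   0    0    0    3   -3
   P1   0    3    3   -3    3
   P2   3    0    0    0    0
   P3  -3   -3   -3    0    0

Candidate y = [1, 1, 1, 1]; check y·C column-wise:
  col t0: 1·0 + 1·0 + 1·3 + 1·-3 = 0
  col t1: 1·0 + 1·3 + 1·0 + 1·-3 = 0
  col t2: 1·0 + 1·3 + 1·0 + 1·-3 = 0
  col t3: 1·3 + 1·-3 + 1·0 + 1·0 = 0
  col t4: 1·-3 + 1·3 + 1·0 + 1·0 = 0

y = (P0:1, P1:1, P2:1, P3:1)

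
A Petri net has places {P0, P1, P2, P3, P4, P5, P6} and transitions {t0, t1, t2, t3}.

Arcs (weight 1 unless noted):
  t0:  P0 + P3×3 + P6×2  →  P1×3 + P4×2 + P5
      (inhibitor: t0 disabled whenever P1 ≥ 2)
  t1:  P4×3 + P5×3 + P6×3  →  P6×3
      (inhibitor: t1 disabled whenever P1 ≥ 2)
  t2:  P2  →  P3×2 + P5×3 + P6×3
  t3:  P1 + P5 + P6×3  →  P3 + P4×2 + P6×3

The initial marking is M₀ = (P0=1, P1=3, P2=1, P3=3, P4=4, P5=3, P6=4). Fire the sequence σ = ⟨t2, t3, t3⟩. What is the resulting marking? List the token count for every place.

(P0=1, P1=1, P2=0, P3=7, P4=8, P5=4, P6=7)

step 1: fire t2:  (P0=1, P1=3, P2=1, P3=3, P4=4, P5=3, P6=4) → (P0=1, P1=3, P2=0, P3=5, P4=4, P5=6, P6=7)
step 2: fire t3:  (P0=1, P1=3, P2=0, P3=5, P4=4, P5=6, P6=7) → (P0=1, P1=2, P2=0, P3=6, P4=6, P5=5, P6=7)
step 3: fire t3:  (P0=1, P1=2, P2=0, P3=6, P4=6, P5=5, P6=7) → (P0=1, P1=1, P2=0, P3=7, P4=8, P5=4, P6=7)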